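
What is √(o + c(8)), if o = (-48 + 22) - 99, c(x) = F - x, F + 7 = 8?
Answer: 2*I*√33 ≈ 11.489*I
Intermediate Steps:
F = 1 (F = -7 + 8 = 1)
c(x) = 1 - x
o = -125 (o = -26 - 99 = -125)
√(o + c(8)) = √(-125 + (1 - 1*8)) = √(-125 + (1 - 8)) = √(-125 - 7) = √(-132) = 2*I*√33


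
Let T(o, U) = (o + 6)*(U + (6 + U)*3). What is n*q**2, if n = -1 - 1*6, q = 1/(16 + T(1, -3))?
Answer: -7/3364 ≈ -0.0020809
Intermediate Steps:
T(o, U) = (6 + o)*(18 + 4*U) (T(o, U) = (6 + o)*(U + (18 + 3*U)) = (6 + o)*(18 + 4*U))
q = 1/58 (q = 1/(16 + (108 + 18*1 + 24*(-3) + 4*(-3)*1)) = 1/(16 + (108 + 18 - 72 - 12)) = 1/(16 + 42) = 1/58 ≈ 0.017241)
n = -7 (n = -1 - 6 = -7)
n*q**2 = -7*(1/58)**2 = -7*1/3364 = -7/3364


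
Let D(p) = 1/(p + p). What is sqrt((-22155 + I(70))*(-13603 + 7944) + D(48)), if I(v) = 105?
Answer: sqrt(71873827206)/24 ≈ 11171.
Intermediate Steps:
D(p) = 1/(2*p)
sqrt((-22155 + I(70))*(-13603 + 7944) + D(48)) = sqrt((-22155 + 105)*(-13603 + 7944) + (1/2)/48) = sqrt(-22050*(-5659) + (1/2)*(1/48)) = sqrt(124780950 + 1/96) = sqrt(11978971201/96) = sqrt(71873827206)/24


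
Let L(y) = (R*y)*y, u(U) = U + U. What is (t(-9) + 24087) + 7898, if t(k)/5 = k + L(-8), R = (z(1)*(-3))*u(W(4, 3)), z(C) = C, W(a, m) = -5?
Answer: 41540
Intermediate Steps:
u(U) = 2*U
R = 30 (R = (1*(-3))*(2*(-5)) = -3*(-10) = 30)
L(y) = 30*y² (L(y) = (30*y)*y = 30*y²)
t(k) = 9600 + 5*k (t(k) = 5*(k + 30*(-8)²) = 5*(k + 30*64) = 5*(k + 1920) = 5*(1920 + k) = 9600 + 5*k)
(t(-9) + 24087) + 7898 = ((9600 + 5*(-9)) + 24087) + 7898 = ((9600 - 45) + 24087) + 7898 = (9555 + 24087) + 7898 = 33642 + 7898 = 41540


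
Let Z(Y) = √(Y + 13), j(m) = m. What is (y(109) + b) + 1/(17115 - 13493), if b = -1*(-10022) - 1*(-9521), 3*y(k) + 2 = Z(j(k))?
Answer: 212346997/10866 + √122/3 ≈ 19546.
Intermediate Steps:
Z(Y) = √(13 + Y)
y(k) = -⅔ + √(13 + k)/3
b = 19543 (b = 10022 + 9521 = 19543)
(y(109) + b) + 1/(17115 - 13493) = ((-⅔ + √(13 + 109)/3) + 19543) + 1/(17115 - 13493) = ((-⅔ + √122/3) + 19543) + 1/3622 = (58627/3 + √122/3) + 1/3622 = 212346997/10866 + √122/3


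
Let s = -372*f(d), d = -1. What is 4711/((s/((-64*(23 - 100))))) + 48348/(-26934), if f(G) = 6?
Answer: -13029218446/1252431 ≈ -10403.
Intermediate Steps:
s = -2232 (s = -372*6 = -2232)
4711/((s/((-64*(23 - 100))))) + 48348/(-26934) = 4711/((-2232*(-1/(64*(23 - 100))))) + 48348/(-26934) = 4711/((-2232/((-64*(-77))))) + 48348*(-1/26934) = 4711/((-2232/4928)) - 8058/4489 = 4711/((-2232*1/4928)) - 8058/4489 = 4711/(-279/616) - 8058/4489 = 4711*(-616/279) - 8058/4489 = -2901976/279 - 8058/4489 = -13029218446/1252431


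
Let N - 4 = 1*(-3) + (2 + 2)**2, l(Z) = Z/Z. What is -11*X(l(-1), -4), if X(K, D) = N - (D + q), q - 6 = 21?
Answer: 66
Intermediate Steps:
q = 27 (q = 6 + 21 = 27)
l(Z) = 1
N = 17 (N = 4 + (1*(-3) + (2 + 2)**2) = 4 + (-3 + 4**2) = 4 + (-3 + 16) = 4 + 13 = 17)
X(K, D) = -10 - D (X(K, D) = 17 - (D + 27) = 17 - (27 + D) = 17 + (-27 - D) = -10 - D)
-11*X(l(-1), -4) = -11*(-10 - 1*(-4)) = -11*(-10 + 4) = -11*(-6) = 66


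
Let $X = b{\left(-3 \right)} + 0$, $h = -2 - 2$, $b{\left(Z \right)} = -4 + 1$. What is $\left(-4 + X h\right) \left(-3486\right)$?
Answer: $-27888$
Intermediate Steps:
$b{\left(Z \right)} = -3$
$h = -4$
$X = -3$ ($X = -3 + 0 = -3$)
$\left(-4 + X h\right) \left(-3486\right) = \left(-4 - -12\right) \left(-3486\right) = \left(-4 + 12\right) \left(-3486\right) = 8 \left(-3486\right) = -27888$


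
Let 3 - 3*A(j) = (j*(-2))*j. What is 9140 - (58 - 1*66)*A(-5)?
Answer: 27844/3 ≈ 9281.3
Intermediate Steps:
A(j) = 1 + 2*j²/3 (A(j) = 1 - j*(-2)*j/3 = 1 - (-2*j)*j/3 = 1 - (-2)*j²/3 = 1 + 2*j²/3)
9140 - (58 - 1*66)*A(-5) = 9140 - (58 - 1*66)*(1 + (⅔)*(-5)²) = 9140 - (58 - 66)*(1 + (⅔)*25) = 9140 - (-8)*(1 + 50/3) = 9140 - (-8)*53/3 = 9140 - 1*(-424/3) = 9140 + 424/3 = 27844/3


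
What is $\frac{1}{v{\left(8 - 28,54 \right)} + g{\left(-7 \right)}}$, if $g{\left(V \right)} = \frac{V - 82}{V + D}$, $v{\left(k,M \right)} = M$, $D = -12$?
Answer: $\frac{19}{1115} \approx 0.01704$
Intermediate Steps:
$g{\left(V \right)} = \frac{-82 + V}{-12 + V}$ ($g{\left(V \right)} = \frac{V - 82}{V - 12} = \frac{-82 + V}{-12 + V}$)
$\frac{1}{v{\left(8 - 28,54 \right)} + g{\left(-7 \right)}} = \frac{1}{54 + \frac{-82 - 7}{-12 - 7}} = \frac{1}{54 + \frac{1}{-19} \left(-89\right)} = \frac{1}{54 - - \frac{89}{19}} = \frac{1}{54 + \frac{89}{19}} = \frac{1}{\frac{1115}{19}} = \frac{19}{1115}$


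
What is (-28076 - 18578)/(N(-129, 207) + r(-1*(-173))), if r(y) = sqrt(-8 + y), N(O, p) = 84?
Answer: -1306312/2297 + 46654*sqrt(165)/6891 ≈ -481.74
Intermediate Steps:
(-28076 - 18578)/(N(-129, 207) + r(-1*(-173))) = (-28076 - 18578)/(84 + sqrt(-8 - 1*(-173))) = -46654/(84 + sqrt(-8 + 173)) = -46654/(84 + sqrt(165))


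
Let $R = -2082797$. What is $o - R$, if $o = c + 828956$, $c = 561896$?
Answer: $3473649$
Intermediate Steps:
$o = 1390852$ ($o = 561896 + 828956 = 1390852$)
$o - R = 1390852 - -2082797 = 1390852 + 2082797 = 3473649$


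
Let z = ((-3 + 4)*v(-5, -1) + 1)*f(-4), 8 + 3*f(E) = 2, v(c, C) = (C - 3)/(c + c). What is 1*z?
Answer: -14/5 ≈ -2.8000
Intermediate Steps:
v(c, C) = (-3 + C)/(2*c) (v(c, C) = (-3 + C)/((2*c)) = (-3 + C)*(1/(2*c)) = (-3 + C)/(2*c))
f(E) = -2 (f(E) = -8/3 + (1/3)*2 = -8/3 + 2/3 = -2)
z = -14/5 (z = ((-3 + 4)*((1/2)*(-3 - 1)/(-5)) + 1)*(-2) = (1*((1/2)*(-1/5)*(-4)) + 1)*(-2) = (1*(2/5) + 1)*(-2) = (2/5 + 1)*(-2) = (7/5)*(-2) = -14/5 ≈ -2.8000)
1*z = 1*(-14/5) = -14/5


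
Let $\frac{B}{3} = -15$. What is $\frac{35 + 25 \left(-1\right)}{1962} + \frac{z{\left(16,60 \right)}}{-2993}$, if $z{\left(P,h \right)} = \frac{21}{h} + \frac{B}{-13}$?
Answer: $\frac{2918729}{763394580} \approx 0.0038234$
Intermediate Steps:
$B = -45$ ($B = 3 \left(-15\right) = -45$)
$z{\left(P,h \right)} = \frac{45}{13} + \frac{21}{h}$ ($z{\left(P,h \right)} = \frac{21}{h} - \frac{45}{-13} = \frac{21}{h} - - \frac{45}{13} = \frac{21}{h} + \frac{45}{13} = \frac{45}{13} + \frac{21}{h}$)
$\frac{35 + 25 \left(-1\right)}{1962} + \frac{z{\left(16,60 \right)}}{-2993} = \frac{35 + 25 \left(-1\right)}{1962} + \frac{\frac{45}{13} + \frac{21}{60}}{-2993} = \left(35 - 25\right) \frac{1}{1962} + \left(\frac{45}{13} + 21 \cdot \frac{1}{60}\right) \left(- \frac{1}{2993}\right) = 10 \cdot \frac{1}{1962} + \left(\frac{45}{13} + \frac{7}{20}\right) \left(- \frac{1}{2993}\right) = \frac{5}{981} + \frac{991}{260} \left(- \frac{1}{2993}\right) = \frac{5}{981} - \frac{991}{778180} = \frac{2918729}{763394580}$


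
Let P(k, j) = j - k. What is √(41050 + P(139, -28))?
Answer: √40883 ≈ 202.20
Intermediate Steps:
√(41050 + P(139, -28)) = √(41050 + (-28 - 1*139)) = √(41050 + (-28 - 139)) = √(41050 - 167) = √40883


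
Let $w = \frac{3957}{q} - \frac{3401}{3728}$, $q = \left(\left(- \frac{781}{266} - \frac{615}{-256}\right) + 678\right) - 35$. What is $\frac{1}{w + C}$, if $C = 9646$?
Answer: $\frac{81548848048}{787048058192325} \approx 0.00010361$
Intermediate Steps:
$q = \frac{21874691}{34048}$ ($q = \left(\left(\left(-781\right) \frac{1}{266} - - \frac{615}{256}\right) + 678\right) - 35 = \left(\left(- \frac{781}{266} + \frac{615}{256}\right) + 678\right) - 35 = \left(- \frac{18173}{34048} + 678\right) - 35 = \frac{23066371}{34048} - 35 = \frac{21874691}{34048} \approx 642.47$)
$w = \frac{427869921317}{81548848048}$ ($w = \frac{3957}{\frac{21874691}{34048}} - \frac{3401}{3728} = 3957 \cdot \frac{34048}{21874691} - \frac{3401}{3728} = \frac{134727936}{21874691} - \frac{3401}{3728} = \frac{427869921317}{81548848048} \approx 5.2468$)
$\frac{1}{w + C} = \frac{1}{\frac{427869921317}{81548848048} + 9646} = \frac{1}{\frac{787048058192325}{81548848048}} = \frac{81548848048}{787048058192325}$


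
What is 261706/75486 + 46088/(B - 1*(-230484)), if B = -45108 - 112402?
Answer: 5644183103/1377128841 ≈ 4.0985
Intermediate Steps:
B = -157510
261706/75486 + 46088/(B - 1*(-230484)) = 261706/75486 + 46088/(-157510 - 1*(-230484)) = 261706*(1/75486) + 46088/(-157510 + 230484) = 130853/37743 + 46088/72974 = 130853/37743 + 46088*(1/72974) = 130853/37743 + 23044/36487 = 5644183103/1377128841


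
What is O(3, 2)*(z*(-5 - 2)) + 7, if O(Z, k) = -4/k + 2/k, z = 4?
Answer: 35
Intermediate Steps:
O(Z, k) = -2/k
O(3, 2)*(z*(-5 - 2)) + 7 = (-2/2)*(4*(-5 - 2)) + 7 = (-2*1/2)*(4*(-7)) + 7 = -1*(-28) + 7 = 28 + 7 = 35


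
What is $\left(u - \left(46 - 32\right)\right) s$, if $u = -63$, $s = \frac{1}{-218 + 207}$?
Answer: $7$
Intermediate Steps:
$s = - \frac{1}{11}$ ($s = \frac{1}{-11} = - \frac{1}{11} \approx -0.090909$)
$\left(u - \left(46 - 32\right)\right) s = \left(-63 - \left(46 - 32\right)\right) \left(- \frac{1}{11}\right) = \left(-63 - 14\right) \left(- \frac{1}{11}\right) = \left(-77\right) \left(- \frac{1}{11}\right) = 7$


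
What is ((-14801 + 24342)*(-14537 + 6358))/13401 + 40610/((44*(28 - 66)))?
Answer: -65510068709/11203236 ≈ -5847.4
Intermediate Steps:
((-14801 + 24342)*(-14537 + 6358))/13401 + 40610/((44*(28 - 66))) = (9541*(-8179))*(1/13401) + 40610/((44*(-38))) = -78035839*1/13401 + 40610/(-1672) = -78035839/13401 + 40610*(-1/1672) = -78035839/13401 - 20305/836 = -65510068709/11203236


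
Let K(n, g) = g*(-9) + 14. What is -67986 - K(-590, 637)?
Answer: -62267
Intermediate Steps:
K(n, g) = 14 - 9*g (K(n, g) = -9*g + 14 = 14 - 9*g)
-67986 - K(-590, 637) = -67986 - (14 - 9*637) = -67986 - (14 - 5733) = -67986 - 1*(-5719) = -67986 + 5719 = -62267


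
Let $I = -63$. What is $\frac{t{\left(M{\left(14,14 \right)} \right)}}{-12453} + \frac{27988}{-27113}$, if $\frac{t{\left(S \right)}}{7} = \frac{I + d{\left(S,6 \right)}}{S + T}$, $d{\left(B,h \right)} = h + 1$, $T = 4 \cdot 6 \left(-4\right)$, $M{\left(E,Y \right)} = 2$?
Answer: $- \frac{2340919808}{2266999269} \approx -1.0326$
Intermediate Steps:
$T = -96$ ($T = 24 \left(-4\right) = -96$)
$d{\left(B,h \right)} = 1 + h$
$t{\left(S \right)} = - \frac{392}{-96 + S}$ ($t{\left(S \right)} = 7 \frac{-63 + \left(1 + 6\right)}{S - 96} = 7 \frac{-63 + 7}{-96 + S} = 7 \left(- \frac{56}{-96 + S}\right) = - \frac{392}{-96 + S}$)
$\frac{t{\left(M{\left(14,14 \right)} \right)}}{-12453} + \frac{27988}{-27113} = \frac{\left(-392\right) \frac{1}{-96 + 2}}{-12453} + \frac{27988}{-27113} = - \frac{392}{-94} \left(- \frac{1}{12453}\right) + 27988 \left(- \frac{1}{27113}\right) = \left(-392\right) \left(- \frac{1}{94}\right) \left(- \frac{1}{12453}\right) - \frac{27988}{27113} = \frac{196}{47} \left(- \frac{1}{12453}\right) - \frac{27988}{27113} = - \frac{28}{83613} - \frac{27988}{27113} = - \frac{2340919808}{2266999269}$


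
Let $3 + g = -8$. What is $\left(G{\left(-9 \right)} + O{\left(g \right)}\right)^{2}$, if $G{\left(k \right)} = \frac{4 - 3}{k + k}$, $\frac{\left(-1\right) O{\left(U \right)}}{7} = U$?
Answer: $\frac{1918225}{324} \approx 5920.4$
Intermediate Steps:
$g = -11$ ($g = -3 - 8 = -11$)
$O{\left(U \right)} = - 7 U$
$G{\left(k \right)} = \frac{1}{2 k}$ ($G{\left(k \right)} = 1 \frac{1}{2 k} = \frac{1}{2 k}$)
$\left(G{\left(-9 \right)} + O{\left(g \right)}\right)^{2} = \left(\frac{1}{2 \left(-9\right)} - -77\right)^{2} = \left(\frac{1}{2} \left(- \frac{1}{9}\right) + 77\right)^{2} = \left(- \frac{1}{18} + 77\right)^{2} = \left(\frac{1385}{18}\right)^{2} = \frac{1918225}{324}$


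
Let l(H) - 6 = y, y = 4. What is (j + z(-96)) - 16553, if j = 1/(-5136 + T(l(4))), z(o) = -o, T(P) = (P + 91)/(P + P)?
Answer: -1688800903/102619 ≈ -16457.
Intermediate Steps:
l(H) = 10 (l(H) = 6 + 4 = 10)
T(P) = (91 + P)/(2*P) (T(P) = (91 + P)/((2*P)) = (91 + P)*(1/(2*P)) = (91 + P)/(2*P))
j = -20/102619 (j = 1/(-5136 + (½)*(91 + 10)/10) = 1/(-5136 + (½)*(⅒)*101) = 1/(-5136 + 101/20) = 1/(-102619/20) = -20/102619 ≈ -0.00019490)
(j + z(-96)) - 16553 = (-20/102619 - 1*(-96)) - 16553 = (-20/102619 + 96) - 16553 = 9851404/102619 - 16553 = -1688800903/102619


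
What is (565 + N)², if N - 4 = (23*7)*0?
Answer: 323761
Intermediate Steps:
N = 4 (N = 4 + (23*7)*0 = 4 + 161*0 = 4 + 0 = 4)
(565 + N)² = (565 + 4)² = 569² = 323761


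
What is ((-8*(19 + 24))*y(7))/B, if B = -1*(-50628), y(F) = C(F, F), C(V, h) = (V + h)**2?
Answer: -16856/12657 ≈ -1.3318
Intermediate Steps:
y(F) = 4*F**2 (y(F) = (F + F)**2 = (2*F)**2 = 4*F**2)
B = 50628
((-8*(19 + 24))*y(7))/B = ((-8*(19 + 24))*(4*7**2))/50628 = ((-8*43)*(4*49))*(1/50628) = -344*196*(1/50628) = -67424*1/50628 = -16856/12657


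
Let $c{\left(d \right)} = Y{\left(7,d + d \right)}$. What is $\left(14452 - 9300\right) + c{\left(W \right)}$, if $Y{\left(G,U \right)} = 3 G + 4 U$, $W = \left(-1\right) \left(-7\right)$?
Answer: $5229$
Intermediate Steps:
$W = 7$
$c{\left(d \right)} = 21 + 8 d$ ($c{\left(d \right)} = 3 \cdot 7 + 4 \left(d + d\right) = 21 + 4 \cdot 2 d = 21 + 8 d$)
$\left(14452 - 9300\right) + c{\left(W \right)} = \left(14452 - 9300\right) + \left(21 + 8 \cdot 7\right) = 5152 + \left(21 + 56\right) = 5152 + 77 = 5229$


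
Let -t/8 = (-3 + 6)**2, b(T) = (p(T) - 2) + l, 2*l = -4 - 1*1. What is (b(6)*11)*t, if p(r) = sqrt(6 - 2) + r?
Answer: -2772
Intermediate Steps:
p(r) = 2 + r (p(r) = sqrt(4) + r = 2 + r)
l = -5/2 (l = (-4 - 1*1)/2 = (-4 - 1)/2 = (1/2)*(-5) = -5/2 ≈ -2.5000)
b(T) = -5/2 + T (b(T) = ((2 + T) - 2) - 5/2 = T - 5/2 = -5/2 + T)
t = -72 (t = -8*(-3 + 6)**2 = -8*3**2 = -8*9 = -72)
(b(6)*11)*t = ((-5/2 + 6)*11)*(-72) = ((7/2)*11)*(-72) = (77/2)*(-72) = -2772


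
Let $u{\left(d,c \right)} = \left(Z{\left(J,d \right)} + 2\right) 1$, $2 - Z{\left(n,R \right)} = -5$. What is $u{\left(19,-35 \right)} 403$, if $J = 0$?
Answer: $3627$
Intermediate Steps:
$Z{\left(n,R \right)} = 7$ ($Z{\left(n,R \right)} = 2 - -5 = 2 + 5 = 7$)
$u{\left(d,c \right)} = 9$ ($u{\left(d,c \right)} = \left(7 + 2\right) 1 = 9 \cdot 1 = 9$)
$u{\left(19,-35 \right)} 403 = 9 \cdot 403 = 3627$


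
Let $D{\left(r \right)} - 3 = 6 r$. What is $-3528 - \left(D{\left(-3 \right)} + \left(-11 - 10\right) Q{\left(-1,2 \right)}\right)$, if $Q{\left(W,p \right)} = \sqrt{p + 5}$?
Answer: $-3513 + 21 \sqrt{7} \approx -3457.4$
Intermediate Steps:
$D{\left(r \right)} = 3 + 6 r$
$Q{\left(W,p \right)} = \sqrt{5 + p}$
$-3528 - \left(D{\left(-3 \right)} + \left(-11 - 10\right) Q{\left(-1,2 \right)}\right) = -3528 - \left(\left(3 + 6 \left(-3\right)\right) + \left(-11 - 10\right) \sqrt{5 + 2}\right) = -3528 - \left(\left(3 - 18\right) + \left(-11 - 10\right) \sqrt{7}\right) = -3528 - \left(-15 - 21 \sqrt{7}\right) = -3528 + \left(15 + 21 \sqrt{7}\right) = -3513 + 21 \sqrt{7}$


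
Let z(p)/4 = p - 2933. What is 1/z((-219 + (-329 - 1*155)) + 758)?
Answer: -1/11512 ≈ -8.6866e-5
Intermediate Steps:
z(p) = -11732 + 4*p (z(p) = 4*(p - 2933) = 4*(-2933 + p) = -11732 + 4*p)
1/z((-219 + (-329 - 1*155)) + 758) = 1/(-11732 + 4*((-219 + (-329 - 1*155)) + 758)) = 1/(-11732 + 4*((-219 + (-329 - 155)) + 758)) = 1/(-11732 + 4*((-219 - 484) + 758)) = 1/(-11732 + 4*(-703 + 758)) = 1/(-11732 + 4*55) = 1/(-11732 + 220) = 1/(-11512) = -1/11512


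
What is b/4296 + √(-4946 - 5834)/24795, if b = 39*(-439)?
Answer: -5707/1432 + 14*I*√55/24795 ≈ -3.9853 + 0.0041874*I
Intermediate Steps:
b = -17121
b/4296 + √(-4946 - 5834)/24795 = -17121/4296 + √(-4946 - 5834)/24795 = -17121*1/4296 + √(-10780)*(1/24795) = -5707/1432 + (14*I*√55)*(1/24795) = -5707/1432 + 14*I*√55/24795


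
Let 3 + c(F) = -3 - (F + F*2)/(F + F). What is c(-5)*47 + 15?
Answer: -675/2 ≈ -337.50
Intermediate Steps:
c(F) = -15/2 (c(F) = -3 + (-3 - (F + F*2)/(F + F)) = -3 + (-3 - (F + 2*F)/(2*F)) = -3 + (-3 - 3*F*1/(2*F)) = -3 + (-3 - 1*3/2) = -3 + (-3 - 3/2) = -3 - 9/2 = -15/2)
c(-5)*47 + 15 = -15/2*47 + 15 = -705/2 + 15 = -675/2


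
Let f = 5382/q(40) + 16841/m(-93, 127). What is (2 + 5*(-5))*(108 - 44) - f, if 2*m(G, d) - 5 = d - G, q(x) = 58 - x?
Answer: -432157/225 ≈ -1920.7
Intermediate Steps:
m(G, d) = 5/2 + d/2 - G/2 (m(G, d) = 5/2 + (d - G)/2 = 5/2 + (d/2 - G/2) = 5/2 + d/2 - G/2)
f = 100957/225 (f = 5382/(58 - 1*40) + 16841/(5/2 + (½)*127 - ½*(-93)) = 5382/(58 - 40) + 16841/(5/2 + 127/2 + 93/2) = 5382/18 + 16841/(225/2) = 5382*(1/18) + 16841*(2/225) = 299 + 33682/225 = 100957/225 ≈ 448.70)
(2 + 5*(-5))*(108 - 44) - f = (2 + 5*(-5))*(108 - 44) - 1*100957/225 = (2 - 25)*64 - 100957/225 = -23*64 - 100957/225 = -1472 - 100957/225 = -432157/225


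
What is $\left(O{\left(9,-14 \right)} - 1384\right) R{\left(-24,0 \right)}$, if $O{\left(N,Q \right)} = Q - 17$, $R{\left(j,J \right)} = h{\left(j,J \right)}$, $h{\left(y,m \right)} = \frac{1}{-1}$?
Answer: $1415$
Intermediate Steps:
$h{\left(y,m \right)} = -1$
$R{\left(j,J \right)} = -1$
$O{\left(N,Q \right)} = -17 + Q$
$\left(O{\left(9,-14 \right)} - 1384\right) R{\left(-24,0 \right)} = \left(\left(-17 - 14\right) - 1384\right) \left(-1\right) = \left(-31 - 1384\right) \left(-1\right) = \left(-1415\right) \left(-1\right) = 1415$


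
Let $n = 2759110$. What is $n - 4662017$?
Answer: $-1902907$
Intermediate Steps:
$n - 4662017 = 2759110 - 4662017 = -1902907$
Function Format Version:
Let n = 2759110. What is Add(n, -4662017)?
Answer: -1902907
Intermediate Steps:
Add(n, -4662017) = Add(2759110, -4662017) = -1902907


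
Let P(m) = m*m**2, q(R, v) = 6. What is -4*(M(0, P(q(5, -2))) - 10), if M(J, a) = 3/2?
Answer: 34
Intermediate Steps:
P(m) = m**3
M(J, a) = 3/2 (M(J, a) = 3*(1/2) = 3/2)
-4*(M(0, P(q(5, -2))) - 10) = -4*(3/2 - 10) = -4*(-17/2) = 34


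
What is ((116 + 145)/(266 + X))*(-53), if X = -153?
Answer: -13833/113 ≈ -122.42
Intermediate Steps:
((116 + 145)/(266 + X))*(-53) = ((116 + 145)/(266 - 153))*(-53) = (261/113)*(-53) = -13833/113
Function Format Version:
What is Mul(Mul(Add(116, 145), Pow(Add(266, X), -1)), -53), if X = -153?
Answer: Rational(-13833, 113) ≈ -122.42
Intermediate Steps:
Mul(Mul(Add(116, 145), Pow(Add(266, X), -1)), -53) = Mul(Mul(Add(116, 145), Pow(Add(266, -153), -1)), -53) = Mul(Mul(261, Pow(113, -1)), -53) = Mul(Mul(261, Rational(1, 113)), -53) = Mul(Rational(261, 113), -53) = Rational(-13833, 113)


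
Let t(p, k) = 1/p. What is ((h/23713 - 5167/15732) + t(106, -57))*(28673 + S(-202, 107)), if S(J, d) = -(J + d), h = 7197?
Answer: -95832616072/214910919 ≈ -445.92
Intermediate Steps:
S(J, d) = -J - d
((h/23713 - 5167/15732) + t(106, -57))*(28673 + S(-202, 107)) = ((7197/23713 - 5167/15732) + 1/106)*(28673 + (-1*(-202) - 1*107)) = ((7197*(1/23713) - 5167*1/15732) + 1/106)*(28673 + (202 - 107)) = ((7197/23713 - 5167/15732) + 1/106)*(28673 + 95) = (-404429/16219692 + 1/106)*28768 = -13324891/859643676*28768 = -95832616072/214910919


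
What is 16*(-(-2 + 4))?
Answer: -32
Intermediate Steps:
16*(-(-2 + 4)) = 16*(-1*2) = 16*(-2) = -32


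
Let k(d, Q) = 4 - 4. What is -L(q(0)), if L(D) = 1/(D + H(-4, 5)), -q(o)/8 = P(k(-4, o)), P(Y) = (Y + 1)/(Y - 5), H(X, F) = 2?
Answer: -5/18 ≈ -0.27778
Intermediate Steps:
k(d, Q) = 0
P(Y) = (1 + Y)/(-5 + Y)
q(o) = 8/5 (q(o) = -8*(1 + 0)/(-5 + 0) = -8/(-5) = -(-8)/5 = -8*(-⅕) = 8/5)
L(D) = 1/(2 + D) (L(D) = 1/(D + 2) = 1/(2 + D))
-L(q(0)) = -1/(2 + 8/5) = -1/18/5 = -1*5/18 = -5/18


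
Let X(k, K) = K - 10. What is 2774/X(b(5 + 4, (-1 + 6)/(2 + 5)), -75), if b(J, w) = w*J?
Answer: -2774/85 ≈ -32.635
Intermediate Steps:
b(J, w) = J*w
X(k, K) = -10 + K
2774/X(b(5 + 4, (-1 + 6)/(2 + 5)), -75) = 2774/(-10 - 75) = 2774/(-85) = 2774*(-1/85) = -2774/85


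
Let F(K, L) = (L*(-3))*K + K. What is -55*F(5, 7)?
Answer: 5500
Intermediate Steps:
F(K, L) = K - 3*K*L (F(K, L) = (-3*L)*K + K = -3*K*L + K = K - 3*K*L)
-55*F(5, 7) = -275*(1 - 3*7) = -275*(1 - 21) = -275*(-20) = -55*(-100) = 5500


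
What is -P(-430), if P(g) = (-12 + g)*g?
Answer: -190060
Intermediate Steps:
P(g) = g*(-12 + g)
-P(-430) = -(-430)*(-12 - 430) = -(-430)*(-442) = -1*190060 = -190060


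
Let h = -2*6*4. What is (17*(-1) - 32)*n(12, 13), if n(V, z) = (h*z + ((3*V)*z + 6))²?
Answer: -1102500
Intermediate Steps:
h = -48 (h = -12*4 = -48)
n(V, z) = (6 - 48*z + 3*V*z)² (n(V, z) = (-48*z + ((3*V)*z + 6))² = (-48*z + (3*V*z + 6))² = (-48*z + (6 + 3*V*z))² = (6 - 48*z + 3*V*z)²)
(17*(-1) - 32)*n(12, 13) = (17*(-1) - 32)*(9*(2 - 16*13 + 12*13)²) = (-17 - 32)*(9*(2 - 208 + 156)²) = -441*(-50)² = -441*2500 = -49*22500 = -1102500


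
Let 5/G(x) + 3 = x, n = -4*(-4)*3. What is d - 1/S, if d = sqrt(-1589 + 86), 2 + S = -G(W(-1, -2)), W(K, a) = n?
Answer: 9/19 + 3*I*sqrt(167) ≈ 0.47368 + 38.769*I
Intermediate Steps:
n = 48 (n = 16*3 = 48)
W(K, a) = 48
G(x) = 5/(-3 + x)
S = -19/9 (S = -2 - 5/(-3 + 48) = -2 - 5/45 = -2 - 1*1/9 = -2 - 1/9 = -19/9 ≈ -2.1111)
d = 3*I*sqrt(167) (d = sqrt(-1503) = 3*I*sqrt(167) ≈ 38.769*I)
d - 1/S = 3*I*sqrt(167) - 1/(-19/9) = 3*I*sqrt(167) - 1*(-9/19) = 3*I*sqrt(167) + 9/19 = 9/19 + 3*I*sqrt(167)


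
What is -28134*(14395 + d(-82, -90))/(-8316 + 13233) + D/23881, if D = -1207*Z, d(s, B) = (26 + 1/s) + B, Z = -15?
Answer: -11962612076034/145889029 ≈ -81998.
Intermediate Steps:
d(s, B) = 26 + B + 1/s
D = 18105 (D = -1207*(-15) = 18105)
-28134*(14395 + d(-82, -90))/(-8316 + 13233) + D/23881 = -28134*(14395 + (26 - 90 + 1/(-82)))/(-8316 + 13233) + 18105/23881 = -28134/(4917/(14395 + (26 - 90 - 1/82))) + 18105*(1/23881) = -28134/(4917/(14395 - 5249/82)) + 18105/23881 = -28134/(4917/(1175141/82)) + 18105/23881 = -28134/(4917*(82/1175141)) + 18105/23881 = -28134/36654/106831 + 18105/23881 = -28134*106831/36654 + 18105/23881 = -500930559/6109 + 18105/23881 = -11962612076034/145889029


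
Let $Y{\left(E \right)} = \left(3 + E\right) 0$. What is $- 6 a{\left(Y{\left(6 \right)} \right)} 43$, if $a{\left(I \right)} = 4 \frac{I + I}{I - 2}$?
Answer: $0$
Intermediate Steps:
$Y{\left(E \right)} = 0$
$a{\left(I \right)} = \frac{8 I}{-2 + I}$ ($a{\left(I \right)} = 4 \frac{2 I}{-2 + I} = \frac{8 I}{-2 + I}$)
$- 6 a{\left(Y{\left(6 \right)} \right)} 43 = - 6 \cdot 8 \cdot 0 \frac{1}{-2 + 0} \cdot 43 = - 6 \cdot 8 \cdot 0 \frac{1}{-2} \cdot 43 = - 6 \cdot 8 \cdot 0 \left(- \frac{1}{2}\right) 43 = \left(-6\right) 0 \cdot 43 = 0 \cdot 43 = 0$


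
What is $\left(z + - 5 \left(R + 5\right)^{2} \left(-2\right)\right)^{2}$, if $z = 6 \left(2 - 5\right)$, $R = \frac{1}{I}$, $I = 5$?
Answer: $\frac{1592644}{25} \approx 63706.0$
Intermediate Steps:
$R = \frac{1}{5} \approx 0.2$
$z = -18$ ($z = 6 \left(-3\right) = -18$)
$\left(z + - 5 \left(R + 5\right)^{2} \left(-2\right)\right)^{2} = \left(-18 + - 5 \left(\frac{1}{5} + 5\right)^{2} \left(-2\right)\right)^{2} = \left(-18 + - 5 \left(\frac{26}{5}\right)^{2} \left(-2\right)\right)^{2} = \left(-18 + \left(-5\right) \frac{676}{25} \left(-2\right)\right)^{2} = \left(-18 - - \frac{1352}{5}\right)^{2} = \left(-18 + \frac{1352}{5}\right)^{2} = \left(\frac{1262}{5}\right)^{2} = \frac{1592644}{25}$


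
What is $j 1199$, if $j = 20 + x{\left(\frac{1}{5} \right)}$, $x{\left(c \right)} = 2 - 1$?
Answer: $25179$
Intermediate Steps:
$x{\left(c \right)} = 1$
$j = 21$ ($j = 20 + 1 = 21$)
$j 1199 = 21 \cdot 1199 = 25179$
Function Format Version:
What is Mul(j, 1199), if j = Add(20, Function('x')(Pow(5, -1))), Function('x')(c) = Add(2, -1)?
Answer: 25179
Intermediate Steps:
Function('x')(c) = 1
j = 21 (j = Add(20, 1) = 21)
Mul(j, 1199) = Mul(21, 1199) = 25179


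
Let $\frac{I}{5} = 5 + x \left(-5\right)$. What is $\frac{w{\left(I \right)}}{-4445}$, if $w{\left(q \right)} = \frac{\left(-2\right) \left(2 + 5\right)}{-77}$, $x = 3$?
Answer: $- \frac{2}{48895} \approx -4.0904 \cdot 10^{-5}$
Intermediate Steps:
$I = -50$ ($I = 5 \left(5 + 3 \left(-5\right)\right) = 5 \left(5 - 15\right) = 5 \left(-10\right) = -50$)
$w{\left(q \right)} = \frac{2}{11}$ ($w{\left(q \right)} = \left(-2\right) 7 \left(- \frac{1}{77}\right) = \left(-14\right) \left(- \frac{1}{77}\right) = \frac{2}{11}$)
$\frac{w{\left(I \right)}}{-4445} = \frac{2}{11 \left(-4445\right)} = \frac{2}{11} \left(- \frac{1}{4445}\right) = - \frac{2}{48895}$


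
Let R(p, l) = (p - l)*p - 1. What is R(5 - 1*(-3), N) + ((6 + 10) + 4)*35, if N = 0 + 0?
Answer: 763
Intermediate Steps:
N = 0
R(p, l) = -1 + p*(p - l) (R(p, l) = p*(p - l) - 1 = -1 + p*(p - l))
R(5 - 1*(-3), N) + ((6 + 10) + 4)*35 = (-1 + (5 - 1*(-3))² - 1*0*(5 - 1*(-3))) + ((6 + 10) + 4)*35 = (-1 + (5 + 3)² - 1*0*(5 + 3)) + (16 + 4)*35 = (-1 + 8² - 1*0*8) + 20*35 = (-1 + 64 + 0) + 700 = 63 + 700 = 763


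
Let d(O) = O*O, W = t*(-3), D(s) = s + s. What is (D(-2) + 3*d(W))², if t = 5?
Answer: 450241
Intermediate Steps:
D(s) = 2*s
W = -15 (W = 5*(-3) = -15)
d(O) = O²
(D(-2) + 3*d(W))² = (2*(-2) + 3*(-15)²)² = (-4 + 3*225)² = (-4 + 675)² = 671² = 450241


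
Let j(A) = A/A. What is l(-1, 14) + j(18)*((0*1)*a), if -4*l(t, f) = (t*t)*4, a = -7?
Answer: -1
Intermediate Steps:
j(A) = 1
l(t, f) = -t² (l(t, f) = -t*t*4/4 = -t²*4/4 = -t²)
l(-1, 14) + j(18)*((0*1)*a) = -1*(-1)² + 1*((0*1)*(-7)) = -1*1 + 1*(0*(-7)) = -1 + 1*0 = -1 + 0 = -1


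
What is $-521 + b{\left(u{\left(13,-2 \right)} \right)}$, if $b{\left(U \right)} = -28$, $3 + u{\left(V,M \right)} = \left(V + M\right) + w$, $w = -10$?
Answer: $-549$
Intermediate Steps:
$u{\left(V,M \right)} = -13 + M + V$ ($u{\left(V,M \right)} = -3 - \left(10 - M - V\right) = -3 + \left(-10 + M + V\right) = -13 + M + V$)
$-521 + b{\left(u{\left(13,-2 \right)} \right)} = -521 - 28 = -549$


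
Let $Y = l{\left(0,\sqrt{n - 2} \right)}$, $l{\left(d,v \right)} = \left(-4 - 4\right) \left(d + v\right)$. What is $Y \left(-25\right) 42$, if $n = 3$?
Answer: $8400$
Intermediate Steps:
$l{\left(d,v \right)} = - 8 d - 8 v$ ($l{\left(d,v \right)} = - 8 \left(d + v\right) = - 8 d - 8 v$)
$Y = -8$ ($Y = \left(-8\right) 0 - 8 \sqrt{3 - 2} = 0 - 8 \sqrt{1} = 0 - 8 = -8$)
$Y \left(-25\right) 42 = \left(-8\right) \left(-25\right) 42 = 200 \cdot 42 = 8400$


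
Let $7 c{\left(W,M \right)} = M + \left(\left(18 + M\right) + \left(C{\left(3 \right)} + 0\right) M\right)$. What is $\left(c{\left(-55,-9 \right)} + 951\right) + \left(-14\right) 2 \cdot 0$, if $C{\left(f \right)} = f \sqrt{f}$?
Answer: $951 - \frac{27 \sqrt{3}}{7} \approx 944.32$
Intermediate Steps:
$C{\left(f \right)} = f^{\frac{3}{2}}$
$c{\left(W,M \right)} = \frac{18}{7} + \frac{2 M}{7} + \frac{3 M \sqrt{3}}{7}$ ($c{\left(W,M \right)} = \frac{M + \left(\left(18 + M\right) + \left(3^{\frac{3}{2}} + 0\right) M\right)}{7} = \frac{M + \left(\left(18 + M\right) + \left(3 \sqrt{3} + 0\right) M\right)}{7} = \frac{M + \left(\left(18 + M\right) + 3 \sqrt{3} M\right)}{7} = \frac{M + \left(\left(18 + M\right) + 3 M \sqrt{3}\right)}{7} = \frac{M + \left(18 + M + 3 M \sqrt{3}\right)}{7} = \frac{18 + 2 M + 3 M \sqrt{3}}{7} = \frac{18}{7} + \frac{2 M}{7} + \frac{3 M \sqrt{3}}{7}$)
$\left(c{\left(-55,-9 \right)} + 951\right) + \left(-14\right) 2 \cdot 0 = \left(\left(\frac{18}{7} + \frac{2}{7} \left(-9\right) + \frac{3}{7} \left(-9\right) \sqrt{3}\right) + 951\right) + \left(-14\right) 2 \cdot 0 = \left(\left(\frac{18}{7} - \frac{18}{7} - \frac{27 \sqrt{3}}{7}\right) + 951\right) - 0 = \left(- \frac{27 \sqrt{3}}{7} + 951\right) + 0 = \left(951 - \frac{27 \sqrt{3}}{7}\right) + 0 = 951 - \frac{27 \sqrt{3}}{7}$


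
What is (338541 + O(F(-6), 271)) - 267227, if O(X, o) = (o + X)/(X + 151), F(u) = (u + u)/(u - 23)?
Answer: 313147645/4391 ≈ 71316.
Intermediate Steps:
F(u) = 2*u/(-23 + u) (F(u) = (2*u)/(-23 + u) = 2*u/(-23 + u))
O(X, o) = (X + o)/(151 + X)
(338541 + O(F(-6), 271)) - 267227 = (338541 + (2*(-6)/(-23 - 6) + 271)/(151 + 2*(-6)/(-23 - 6))) - 267227 = (338541 + (2*(-6)/(-29) + 271)/(151 + 2*(-6)/(-29))) - 267227 = (338541 + (2*(-6)*(-1/29) + 271)/(151 + 2*(-6)*(-1/29))) - 267227 = (338541 + (12/29 + 271)/(151 + 12/29)) - 267227 = (338541 + (7871/29)/(4391/29)) - 267227 = (338541 + (29/4391)*(7871/29)) - 267227 = (338541 + 7871/4391) - 267227 = 1486541402/4391 - 267227 = 313147645/4391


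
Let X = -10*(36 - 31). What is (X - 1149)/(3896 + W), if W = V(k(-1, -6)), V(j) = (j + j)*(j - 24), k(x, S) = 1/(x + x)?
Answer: -2398/7841 ≈ -0.30583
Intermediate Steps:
k(x, S) = 1/(2*x)
X = -50 (X = -10*5 = -50)
V(j) = 2*j*(-24 + j) (V(j) = (2*j)*(-24 + j) = 2*j*(-24 + j))
W = 49/2 (W = 2*((1/2)/(-1))*(-24 + (1/2)/(-1)) = 2*((1/2)*(-1))*(-24 + (1/2)*(-1)) = 2*(-1/2)*(-24 - 1/2) = 2*(-1/2)*(-49/2) = 49/2 ≈ 24.500)
(X - 1149)/(3896 + W) = (-50 - 1149)/(3896 + 49/2) = -1199/7841/2 = -1199*2/7841 = -2398/7841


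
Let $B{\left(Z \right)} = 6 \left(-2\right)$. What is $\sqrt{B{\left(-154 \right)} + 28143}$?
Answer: $\sqrt{28131} \approx 167.72$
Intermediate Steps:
$B{\left(Z \right)} = -12$
$\sqrt{B{\left(-154 \right)} + 28143} = \sqrt{-12 + 28143} = \sqrt{28131}$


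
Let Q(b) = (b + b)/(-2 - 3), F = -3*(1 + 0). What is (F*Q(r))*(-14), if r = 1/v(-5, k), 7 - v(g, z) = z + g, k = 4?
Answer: -21/10 ≈ -2.1000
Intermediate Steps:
v(g, z) = 7 - g - z (v(g, z) = 7 - (z + g) = 7 - (g + z) = 7 + (-g - z) = 7 - g - z)
F = -3 (F = -3*1 = -3)
r = 1/8 (r = 1/(7 - 1*(-5) - 1*4) = 1/(7 + 5 - 4) = 1/8 ≈ 0.12500)
Q(b) = -2*b/5 (Q(b) = (2*b)/(-5) = (2*b)*(-1/5) = -2*b/5)
(F*Q(r))*(-14) = -(-6)/(5*8)*(-14) = -3*(-1/20)*(-14) = (3/20)*(-14) = -21/10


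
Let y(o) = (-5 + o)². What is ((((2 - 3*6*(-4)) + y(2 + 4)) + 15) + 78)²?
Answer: 28224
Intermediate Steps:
((((2 - 3*6*(-4)) + y(2 + 4)) + 15) + 78)² = ((((2 - 3*6*(-4)) + (-5 + (2 + 4))²) + 15) + 78)² = ((((2 - 18*(-4)) + (-5 + 6)²) + 15) + 78)² = ((((2 + 72) + 1²) + 15) + 78)² = (((74 + 1) + 15) + 78)² = ((75 + 15) + 78)² = (90 + 78)² = 168² = 28224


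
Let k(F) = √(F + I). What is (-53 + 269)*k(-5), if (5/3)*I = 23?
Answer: 432*√55/5 ≈ 640.76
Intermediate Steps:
I = 69/5 (I = (⅗)*23 = 69/5 ≈ 13.800)
k(F) = √(69/5 + F) (k(F) = √(F + 69/5) = √(69/5 + F))
(-53 + 269)*k(-5) = (-53 + 269)*(√(345 + 25*(-5))/5) = 216*(√(345 - 125)/5) = 216*(√220/5) = 216*((2*√55)/5) = 216*(2*√55/5) = 432*√55/5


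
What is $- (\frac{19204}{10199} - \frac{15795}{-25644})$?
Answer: $- \frac{217853527}{87181052} \approx -2.4989$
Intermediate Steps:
$- (\frac{19204}{10199} - \frac{15795}{-25644}) = - (19204 \cdot \frac{1}{10199} - - \frac{5265}{8548}) = - (\frac{19204}{10199} + \frac{5265}{8548}) = \left(-1\right) \frac{217853527}{87181052} = - \frac{217853527}{87181052}$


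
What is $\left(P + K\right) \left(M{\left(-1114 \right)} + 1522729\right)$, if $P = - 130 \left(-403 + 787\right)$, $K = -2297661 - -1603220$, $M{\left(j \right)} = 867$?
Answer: $-1134105442156$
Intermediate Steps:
$K = -694441$ ($K = -2297661 + 1603220 = -694441$)
$P = -49920$ ($P = \left(-130\right) 384 = -49920$)
$\left(P + K\right) \left(M{\left(-1114 \right)} + 1522729\right) = \left(-49920 - 694441\right) \left(867 + 1522729\right) = \left(-744361\right) 1523596 = -1134105442156$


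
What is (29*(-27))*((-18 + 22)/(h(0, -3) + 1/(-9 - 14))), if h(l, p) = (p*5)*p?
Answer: -36018/517 ≈ -69.667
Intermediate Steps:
h(l, p) = 5*p² (h(l, p) = (5*p)*p = 5*p²)
(29*(-27))*((-18 + 22)/(h(0, -3) + 1/(-9 - 14))) = (29*(-27))*((-18 + 22)/(5*(-3)² + 1/(-9 - 14))) = -3132/(5*9 + 1/(-23)) = -3132/(45 - 1/23) = -3132/1034/23 = -3132*23/1034 = -783*46/517 = -36018/517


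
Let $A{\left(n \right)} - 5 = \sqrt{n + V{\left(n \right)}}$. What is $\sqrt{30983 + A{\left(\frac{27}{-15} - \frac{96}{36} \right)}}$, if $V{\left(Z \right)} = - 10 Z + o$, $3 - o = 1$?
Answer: $\frac{\sqrt{774700 + 5 \sqrt{1055}}}{5} \approx 176.05$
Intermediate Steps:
$o = 2$ ($o = 3 - 1 = 2$)
$V{\left(Z \right)} = 2 - 10 Z$ ($V{\left(Z \right)} = - 10 Z + 2 = 2 - 10 Z$)
$A{\left(n \right)} = 5 + \sqrt{2 - 9 n}$ ($A{\left(n \right)} = 5 + \sqrt{n - \left(-2 + 10 n\right)} = 5 + \sqrt{2 - 9 n}$)
$\sqrt{30983 + A{\left(\frac{27}{-15} - \frac{96}{36} \right)}} = \sqrt{30983 + \left(5 + \sqrt{2 - 9 \left(\frac{27}{-15} - \frac{96}{36}\right)}\right)} = \sqrt{30983 + \left(5 + \sqrt{2 - 9 \left(27 \left(- \frac{1}{15}\right) - \frac{8}{3}\right)}\right)} = \sqrt{30983 + \left(5 + \sqrt{2 - 9 \left(- \frac{9}{5} - \frac{8}{3}\right)}\right)} = \sqrt{30983 + \left(5 + \sqrt{2 - - \frac{201}{5}}\right)} = \sqrt{30983 + \left(5 + \sqrt{2 + \frac{201}{5}}\right)} = \sqrt{30983 + \left(5 + \sqrt{\frac{211}{5}}\right)} = \sqrt{30983 + \left(5 + \frac{\sqrt{1055}}{5}\right)} = \sqrt{30988 + \frac{\sqrt{1055}}{5}}$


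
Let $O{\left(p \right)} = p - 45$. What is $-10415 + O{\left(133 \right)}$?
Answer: $-10327$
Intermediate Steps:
$O{\left(p \right)} = -45 + p$ ($O{\left(p \right)} = p - 45 = -45 + p$)
$-10415 + O{\left(133 \right)} = -10415 + \left(-45 + 133\right) = -10415 + 88 = -10327$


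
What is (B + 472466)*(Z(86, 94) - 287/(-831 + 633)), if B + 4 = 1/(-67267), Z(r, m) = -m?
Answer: -194129560764575/4439622 ≈ -4.3727e+7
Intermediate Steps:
B = -269069/67267 (B = -4 + 1/(-67267) = -4 - 1/67267 = -269069/67267 ≈ -4.0000)
(B + 472466)*(Z(86, 94) - 287/(-831 + 633)) = (-269069/67267 + 472466)*(-1*94 - 287/(-831 + 633)) = 31781101353*(-94 - 287/(-198))/67267 = 31781101353*(-94 - 287*(-1/198))/67267 = 31781101353*(-94 + 287/198)/67267 = (31781101353/67267)*(-18325/198) = -194129560764575/4439622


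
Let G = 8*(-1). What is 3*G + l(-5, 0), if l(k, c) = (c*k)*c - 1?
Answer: -25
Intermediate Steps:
G = -8
l(k, c) = -1 + k*c**2 (l(k, c) = k*c**2 - 1 = -1 + k*c**2)
3*G + l(-5, 0) = 3*(-8) + (-1 - 5*0**2) = -24 + (-1 - 5*0) = -24 + (-1 + 0) = -24 - 1 = -25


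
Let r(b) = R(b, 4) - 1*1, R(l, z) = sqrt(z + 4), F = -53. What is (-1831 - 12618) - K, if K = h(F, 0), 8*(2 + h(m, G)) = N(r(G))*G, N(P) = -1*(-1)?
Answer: -14447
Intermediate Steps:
R(l, z) = sqrt(4 + z)
r(b) = -1 + 2*sqrt(2) (r(b) = sqrt(4 + 4) - 1*1 = sqrt(8) - 1 = 2*sqrt(2) - 1 = -1 + 2*sqrt(2))
N(P) = 1
h(m, G) = -2 + G/8 (h(m, G) = -2 + (1*G)/8 = -2 + G/8)
K = -2 (K = -2 + (1/8)*0 = -2 + 0 = -2)
(-1831 - 12618) - K = (-1831 - 12618) - 1*(-2) = -14449 + 2 = -14447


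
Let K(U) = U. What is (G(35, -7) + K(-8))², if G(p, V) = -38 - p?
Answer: 6561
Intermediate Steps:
(G(35, -7) + K(-8))² = ((-38 - 1*35) - 8)² = ((-38 - 35) - 8)² = (-73 - 8)² = (-81)² = 6561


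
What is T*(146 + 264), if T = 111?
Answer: 45510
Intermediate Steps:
T*(146 + 264) = 111*(146 + 264) = 111*410 = 45510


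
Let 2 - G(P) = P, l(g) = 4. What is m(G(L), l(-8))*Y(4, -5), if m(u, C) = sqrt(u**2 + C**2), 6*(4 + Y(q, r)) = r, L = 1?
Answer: -29*sqrt(17)/6 ≈ -19.928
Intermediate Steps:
Y(q, r) = -4 + r/6
G(P) = 2 - P
m(u, C) = sqrt(C**2 + u**2)
m(G(L), l(-8))*Y(4, -5) = sqrt(4**2 + (2 - 1*1)**2)*(-4 + (1/6)*(-5)) = sqrt(16 + (2 - 1)**2)*(-4 - 5/6) = sqrt(16 + 1**2)*(-29/6) = sqrt(16 + 1)*(-29/6) = sqrt(17)*(-29/6) = -29*sqrt(17)/6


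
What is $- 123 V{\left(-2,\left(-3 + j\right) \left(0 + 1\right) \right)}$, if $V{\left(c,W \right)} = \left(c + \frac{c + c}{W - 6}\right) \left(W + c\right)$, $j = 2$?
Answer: $- \frac{3690}{7} \approx -527.14$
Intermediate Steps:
$V{\left(c,W \right)} = \left(W + c\right) \left(c + \frac{2 c}{-6 + W}\right)$ ($V{\left(c,W \right)} = \left(c + \frac{2 c}{-6 + W}\right) \left(W + c\right) = \left(W + c\right) \left(c + \frac{2 c}{-6 + W}\right)$)
$- 123 V{\left(-2,\left(-3 + j\right) \left(0 + 1\right) \right)} = - 123 \left(- \frac{2 \left(\left(\left(-3 + 2\right) \left(0 + 1\right)\right)^{2} - 4 \left(-3 + 2\right) \left(0 + 1\right) - -8 + \left(-3 + 2\right) \left(0 + 1\right) \left(-2\right)\right)}{-6 + \left(-3 + 2\right) \left(0 + 1\right)}\right) = - 123 \left(- \frac{2 \left(\left(\left(-1\right) 1\right)^{2} - 4 \left(\left(-1\right) 1\right) + 8 + \left(-1\right) 1 \left(-2\right)\right)}{-6 - 1}\right) = - 123 \left(- \frac{2 \left(\left(-1\right)^{2} - -4 + 8 - -2\right)}{-6 - 1}\right) = - 123 \left(- \frac{2 \left(1 + 4 + 8 + 2\right)}{-7}\right) = - 123 \left(\left(-2\right) \left(- \frac{1}{7}\right) 15\right) = \left(-123\right) \frac{30}{7} = - \frac{3690}{7}$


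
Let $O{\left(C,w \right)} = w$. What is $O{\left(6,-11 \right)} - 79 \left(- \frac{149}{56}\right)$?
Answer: $\frac{11155}{56} \approx 199.2$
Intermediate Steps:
$O{\left(6,-11 \right)} - 79 \left(- \frac{149}{56}\right) = -11 - 79 \left(- \frac{149}{56}\right) = -11 - 79 \left(\left(-149\right) \frac{1}{56}\right) = -11 - - \frac{11771}{56} = -11 + \frac{11771}{56} = \frac{11155}{56}$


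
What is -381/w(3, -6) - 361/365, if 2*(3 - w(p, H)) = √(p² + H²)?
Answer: 185059/365 + 254*√5 ≈ 1075.0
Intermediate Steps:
w(p, H) = 3 - √(H² + p²)/2 (w(p, H) = 3 - √(p² + H²)/2 = 3 - √(H² + p²)/2)
-381/w(3, -6) - 361/365 = -381/(3 - √((-6)² + 3²)/2) - 361/365 = -381/(3 - √(36 + 9)/2) - 361*1/365 = -381/(3 - 3*√5/2) - 361/365 = -361/365 - 381/(3 - 3*√5/2)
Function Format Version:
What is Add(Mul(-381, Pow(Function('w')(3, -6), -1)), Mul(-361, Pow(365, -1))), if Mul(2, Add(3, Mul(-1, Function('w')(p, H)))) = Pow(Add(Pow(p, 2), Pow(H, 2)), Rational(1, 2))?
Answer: Add(Rational(185059, 365), Mul(254, Pow(5, Rational(1, 2)))) ≈ 1075.0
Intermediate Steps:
Function('w')(p, H) = Add(3, Mul(Rational(-1, 2), Pow(Add(Pow(H, 2), Pow(p, 2)), Rational(1, 2)))) (Function('w')(p, H) = Add(3, Mul(Rational(-1, 2), Pow(Add(Pow(p, 2), Pow(H, 2)), Rational(1, 2)))) = Add(3, Mul(Rational(-1, 2), Pow(Add(Pow(H, 2), Pow(p, 2)), Rational(1, 2)))))
Add(Mul(-381, Pow(Function('w')(3, -6), -1)), Mul(-361, Pow(365, -1))) = Add(Mul(-381, Pow(Add(3, Mul(Rational(-1, 2), Pow(Add(Pow(-6, 2), Pow(3, 2)), Rational(1, 2)))), -1)), Mul(-361, Pow(365, -1))) = Add(Mul(-381, Pow(Add(3, Mul(Rational(-1, 2), Pow(Add(36, 9), Rational(1, 2)))), -1)), Mul(-361, Rational(1, 365))) = Add(Mul(-381, Pow(Add(3, Mul(Rational(-1, 2), Pow(45, Rational(1, 2)))), -1)), Rational(-361, 365)) = Add(Mul(-381, Pow(Add(3, Mul(Rational(-1, 2), Mul(3, Pow(5, Rational(1, 2))))), -1)), Rational(-361, 365)) = Add(Mul(-381, Pow(Add(3, Mul(Rational(-3, 2), Pow(5, Rational(1, 2)))), -1)), Rational(-361, 365)) = Add(Rational(-361, 365), Mul(-381, Pow(Add(3, Mul(Rational(-3, 2), Pow(5, Rational(1, 2)))), -1)))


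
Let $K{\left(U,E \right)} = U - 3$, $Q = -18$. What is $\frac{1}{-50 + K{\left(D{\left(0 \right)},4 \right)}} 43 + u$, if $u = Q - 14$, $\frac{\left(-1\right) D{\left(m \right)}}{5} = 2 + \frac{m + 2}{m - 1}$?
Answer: $- \frac{1739}{53} \approx -32.811$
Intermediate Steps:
$D{\left(m \right)} = -10 - \frac{5 \left(2 + m\right)}{-1 + m}$ ($D{\left(m \right)} = - 5 \left(2 + \frac{m + 2}{m - 1}\right) = - 5 \left(2 + \frac{2 + m}{-1 + m}\right) = -10 - \frac{5 \left(2 + m\right)}{-1 + m}$)
$K{\left(U,E \right)} = -3 + U$
$u = -32$ ($u = -18 - 14 = -32$)
$\frac{1}{-50 + K{\left(D{\left(0 \right)},4 \right)}} 43 + u = \frac{1}{-50 - \left(3 + \frac{0}{-1 + 0}\right)} 43 - 32 = \frac{1}{-50 - \left(3 + \frac{0}{-1}\right)} 43 - 32 = \frac{1}{-50 - \left(3 + 0 \left(-1\right)\right)} 43 - 32 = \frac{1}{-50 + \left(-3 + 0\right)} 43 - 32 = \frac{1}{-50 - 3} \cdot 43 - 32 = \frac{1}{-53} \cdot 43 - 32 = \left(- \frac{1}{53}\right) 43 - 32 = - \frac{43}{53} - 32 = - \frac{1739}{53}$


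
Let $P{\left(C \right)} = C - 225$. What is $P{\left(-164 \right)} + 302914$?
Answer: $302525$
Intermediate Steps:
$P{\left(C \right)} = -225 + C$ ($P{\left(C \right)} = C - 225 = -225 + C$)
$P{\left(-164 \right)} + 302914 = \left(-225 - 164\right) + 302914 = -389 + 302914 = 302525$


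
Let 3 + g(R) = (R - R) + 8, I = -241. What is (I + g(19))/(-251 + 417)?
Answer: -118/83 ≈ -1.4217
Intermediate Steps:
g(R) = 5 (g(R) = -3 + ((R - R) + 8) = -3 + (0 + 8) = -3 + 8 = 5)
(I + g(19))/(-251 + 417) = (-241 + 5)/(-251 + 417) = -236/166 = -236*1/166 = -118/83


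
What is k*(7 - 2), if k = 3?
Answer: 15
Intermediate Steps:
k*(7 - 2) = 3*(7 - 2) = 3*5 = 15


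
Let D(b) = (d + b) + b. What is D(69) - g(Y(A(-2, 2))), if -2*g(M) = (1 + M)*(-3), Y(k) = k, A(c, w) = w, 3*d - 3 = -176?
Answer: 455/6 ≈ 75.833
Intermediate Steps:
d = -173/3 (d = 1 + (⅓)*(-176) = 1 - 176/3 = -173/3 ≈ -57.667)
D(b) = -173/3 + 2*b (D(b) = (-173/3 + b) + b = -173/3 + 2*b)
g(M) = 3/2 + 3*M/2 (g(M) = -(1 + M)*(-3)/2 = -(-3 - 3*M)/2 = 3/2 + 3*M/2)
D(69) - g(Y(A(-2, 2))) = (-173/3 + 2*69) - (3/2 + (3/2)*2) = (-173/3 + 138) - (3/2 + 3) = 241/3 - 1*9/2 = 241/3 - 9/2 = 455/6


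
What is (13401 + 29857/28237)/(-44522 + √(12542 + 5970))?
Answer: -4212158457167/13992774559841 - 378433894*√1157/13992774559841 ≈ -0.30194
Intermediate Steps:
(13401 + 29857/28237)/(-44522 + √(12542 + 5970)) = (13401 + 29857*(1/28237))/(-44522 + √18512) = (13401 + 29857/28237)/(-44522 + 4*√1157) = 378433894/(28237*(-44522 + 4*√1157))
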